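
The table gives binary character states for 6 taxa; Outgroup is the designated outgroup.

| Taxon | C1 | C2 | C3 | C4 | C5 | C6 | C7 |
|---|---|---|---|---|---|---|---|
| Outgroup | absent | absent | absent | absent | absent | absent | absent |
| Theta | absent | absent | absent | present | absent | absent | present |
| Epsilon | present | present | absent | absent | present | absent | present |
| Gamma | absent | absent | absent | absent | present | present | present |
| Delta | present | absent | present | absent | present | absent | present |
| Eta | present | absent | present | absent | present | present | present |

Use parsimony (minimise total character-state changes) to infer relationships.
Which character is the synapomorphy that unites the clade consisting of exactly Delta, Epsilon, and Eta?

C1

The outgroup has state 'absent' for every character, so 'present' is the derived state throughout.
C1: derived state 'present' in Delta, Epsilon, and Eta only — synapomorphy for {Delta, Epsilon, Eta}.
C2 (derived state 'present') is unique to Epsilon (autapomorphy; uninformative for grouping).
C3: derived state 'present' in Delta and Eta only — synapomorphy for {Delta, Eta}.
C4 (derived state 'present') is unique to Theta (autapomorphy; uninformative for grouping).
Only Delta, Epsilon, Eta, and Gamma show the derived state 'present' for C5, supporting them as a clade.
C6 groups Eta and Gamma, which is incompatible with the clades supported by the remaining characters; treating it as convergent (homoplasy) costs fewer steps than any alternative tree.
All ingroup taxa share the derived state 'present' for C7; it defines the ingroup but does not resolve relationships within it.
Most parsimonious ingroup topology: (Theta,((Epsilon,(Delta,Eta)),Gamma)).
The clade {Delta, Epsilon, Eta} is supported by C1: its derived state 'present' occurs in exactly those taxa and in no other taxon (including the outgroup).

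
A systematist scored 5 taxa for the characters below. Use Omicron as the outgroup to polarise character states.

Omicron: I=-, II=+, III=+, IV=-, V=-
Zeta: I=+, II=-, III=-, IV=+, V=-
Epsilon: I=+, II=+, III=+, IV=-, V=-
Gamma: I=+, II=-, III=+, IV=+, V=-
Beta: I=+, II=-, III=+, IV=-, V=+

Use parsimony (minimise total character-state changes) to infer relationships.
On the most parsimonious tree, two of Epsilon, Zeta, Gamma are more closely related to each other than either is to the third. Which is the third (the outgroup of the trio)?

Character polarity is set by the outgroup: the derived state is whichever differs from the outgroup's state, so for II, III the derived state is '-', and for the remaining characters it is '+'.
All ingroup taxa share the derived state '+' for I; it defines the ingroup but does not resolve relationships within it.
Only Beta, Gamma, and Zeta show the derived state '-' for II, supporting them as a clade.
III (derived state '-') is unique to Zeta (autapomorphy; uninformative for grouping).
Only Gamma and Zeta show the derived state '+' for IV, supporting them as a clade.
V: derived state '+' in Beta only — an autapomorphy, so it tells us nothing about relationships among taxa.
Most parsimonious ingroup topology: (((Zeta,Gamma),Beta),Epsilon).
Zeta and Gamma share a more recent common ancestor with each other than either does with Epsilon, so Epsilon is the least closely related of the three.

Epsilon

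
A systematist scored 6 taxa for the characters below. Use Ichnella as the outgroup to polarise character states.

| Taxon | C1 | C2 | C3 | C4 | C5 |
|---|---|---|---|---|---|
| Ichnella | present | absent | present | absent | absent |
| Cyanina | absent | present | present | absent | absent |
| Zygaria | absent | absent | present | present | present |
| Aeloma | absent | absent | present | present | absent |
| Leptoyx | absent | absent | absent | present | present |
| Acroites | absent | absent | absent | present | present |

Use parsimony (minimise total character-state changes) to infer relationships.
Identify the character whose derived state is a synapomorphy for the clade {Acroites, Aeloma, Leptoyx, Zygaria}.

C4

Character polarity is set by the outgroup: the derived state is whichever differs from the outgroup's state, so for C1, C3 the derived state is 'absent', and for the remaining characters it is 'present'.
All ingroup taxa share the derived state 'absent' for C1; it defines the ingroup but does not resolve relationships within it.
C2 (derived state 'present') is unique to Cyanina (autapomorphy; uninformative for grouping).
C3 (derived state 'absent') is shared by Acroites and Leptoyx — a synapomorphy uniting that clade.
Only Acroites, Aeloma, Leptoyx, and Zygaria show the derived state 'present' for C4, supporting them as a clade.
C5: derived state 'present' in Acroites, Leptoyx, and Zygaria only — synapomorphy for {Acroites, Leptoyx, Zygaria}.
Most parsimonious ingroup topology: (Cyanina,((Zygaria,(Leptoyx,Acroites)),Aeloma)).
The clade {Acroites, Aeloma, Leptoyx, Zygaria} is supported by C4: its derived state 'present' occurs in exactly those taxa and in no other taxon (including the outgroup).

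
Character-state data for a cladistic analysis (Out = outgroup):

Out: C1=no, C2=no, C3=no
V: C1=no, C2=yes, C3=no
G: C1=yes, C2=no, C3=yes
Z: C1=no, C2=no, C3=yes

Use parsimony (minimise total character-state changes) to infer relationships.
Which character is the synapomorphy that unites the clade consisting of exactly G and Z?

C3

The outgroup has state 'no' for every character, so 'yes' is the derived state throughout.
C1 (derived state 'yes') is unique to G (autapomorphy; uninformative for grouping).
C2 (derived state 'yes') is unique to V (autapomorphy; uninformative for grouping).
C3 (derived state 'yes') is shared by G and Z — a synapomorphy uniting that clade.
Most parsimonious ingroup topology: (V,(G,Z)).
The clade {G, Z} is supported by C3: its derived state 'yes' occurs in exactly those taxa and in no other taxon (including the outgroup).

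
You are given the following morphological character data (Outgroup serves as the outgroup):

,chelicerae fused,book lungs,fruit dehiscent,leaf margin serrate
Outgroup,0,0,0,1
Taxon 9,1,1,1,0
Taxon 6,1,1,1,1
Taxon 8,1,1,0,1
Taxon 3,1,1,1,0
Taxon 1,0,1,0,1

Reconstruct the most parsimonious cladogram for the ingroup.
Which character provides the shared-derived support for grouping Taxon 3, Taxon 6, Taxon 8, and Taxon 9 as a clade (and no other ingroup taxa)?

chelicerae fused

Character polarity is set by the outgroup: the derived state is whichever differs from the outgroup's state, so for leaf margin serrate the derived state is '0', and for the remaining characters it is '1'.
chelicerae fused: derived state '1' in Taxon 3, Taxon 6, Taxon 8, and Taxon 9 only — synapomorphy for {Taxon 3, Taxon 6, Taxon 8, Taxon 9}.
book lungs (derived state '1') is shared by all ingroup taxa — unites the whole ingroup.
fruit dehiscent: derived state '1' in Taxon 3, Taxon 6, and Taxon 9 only — synapomorphy for {Taxon 3, Taxon 6, Taxon 9}.
leaf margin serrate: derived state '0' in Taxon 3 and Taxon 9 only — synapomorphy for {Taxon 3, Taxon 9}.
Most parsimonious ingroup topology: ((((Taxon 9,Taxon 3),Taxon 6),Taxon 8),Taxon 1).
The clade {Taxon 3, Taxon 6, Taxon 8, Taxon 9} is supported by chelicerae fused: its derived state '1' occurs in exactly those taxa and in no other taxon (including the outgroup).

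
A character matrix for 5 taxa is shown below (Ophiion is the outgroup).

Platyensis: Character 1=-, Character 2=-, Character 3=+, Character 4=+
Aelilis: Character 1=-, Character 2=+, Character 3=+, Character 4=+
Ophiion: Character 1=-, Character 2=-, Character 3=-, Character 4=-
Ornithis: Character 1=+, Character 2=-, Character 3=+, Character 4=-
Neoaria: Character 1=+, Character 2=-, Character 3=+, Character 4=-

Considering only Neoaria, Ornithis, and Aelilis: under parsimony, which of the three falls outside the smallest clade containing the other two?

Aelilis

The outgroup has state '-' for every character, so '+' is the derived state throughout.
Only Neoaria and Ornithis show the derived state '+' for Character 1, supporting them as a clade.
Character 2 (derived state '+') is unique to Aelilis (autapomorphy; uninformative for grouping).
All ingroup taxa share the derived state '+' for Character 3; it defines the ingroup but does not resolve relationships within it.
Character 4: derived state '+' in Aelilis and Platyensis only — synapomorphy for {Aelilis, Platyensis}.
Most parsimonious ingroup topology: ((Platyensis,Aelilis),(Neoaria,Ornithis)).
Neoaria and Ornithis share a more recent common ancestor with each other than either does with Aelilis, so Aelilis is the least closely related of the three.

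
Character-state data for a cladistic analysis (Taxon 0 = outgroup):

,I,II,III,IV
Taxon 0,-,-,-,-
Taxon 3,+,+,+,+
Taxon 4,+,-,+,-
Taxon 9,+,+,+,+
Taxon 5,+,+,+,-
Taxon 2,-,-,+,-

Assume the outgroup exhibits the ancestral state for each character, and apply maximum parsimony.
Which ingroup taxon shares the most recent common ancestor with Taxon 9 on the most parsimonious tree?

The outgroup has state '-' for every character, so '+' is the derived state throughout.
Only Taxon 3, Taxon 4, Taxon 5, and Taxon 9 show the derived state '+' for I, supporting them as a clade.
II: derived state '+' in Taxon 3, Taxon 5, and Taxon 9 only — synapomorphy for {Taxon 3, Taxon 5, Taxon 9}.
III (derived state '+') is shared by all ingroup taxa — unites the whole ingroup.
IV: derived state '+' in Taxon 3 and Taxon 9 only — synapomorphy for {Taxon 3, Taxon 9}.
Most parsimonious ingroup topology: ((((Taxon 3,Taxon 9),Taxon 5),Taxon 4),Taxon 2).
Taxon 9 and Taxon 3 form a cherry on this tree, so they are sister taxa.

Taxon 3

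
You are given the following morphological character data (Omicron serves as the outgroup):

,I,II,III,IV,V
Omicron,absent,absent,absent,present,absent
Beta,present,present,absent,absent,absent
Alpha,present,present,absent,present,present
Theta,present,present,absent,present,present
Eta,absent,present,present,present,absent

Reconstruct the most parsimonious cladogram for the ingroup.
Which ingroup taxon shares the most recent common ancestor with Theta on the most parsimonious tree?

Alpha

Character polarity is set by the outgroup: the derived state is whichever differs from the outgroup's state, so for IV the derived state is 'absent', and for the remaining characters it is 'present'.
Only Alpha, Beta, and Theta show the derived state 'present' for I, supporting them as a clade.
All ingroup taxa share the derived state 'present' for II; it defines the ingroup but does not resolve relationships within it.
III: derived state 'present' in Eta only — an autapomorphy, so it tells us nothing about relationships among taxa.
IV (derived state 'absent') is unique to Beta (autapomorphy; uninformative for grouping).
V: derived state 'present' in Alpha and Theta only — synapomorphy for {Alpha, Theta}.
Most parsimonious ingroup topology: ((Beta,(Alpha,Theta)),Eta).
Theta and Alpha form a cherry on this tree, so they are sister taxa.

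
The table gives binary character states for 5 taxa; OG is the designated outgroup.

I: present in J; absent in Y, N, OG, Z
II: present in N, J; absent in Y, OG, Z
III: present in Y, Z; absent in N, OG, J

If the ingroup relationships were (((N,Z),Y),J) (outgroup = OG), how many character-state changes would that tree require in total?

Map each character onto (((N,Z),Y),J) (rooted by OG) and count the minimum state changes it requires (Fitch parsimony):
I: 1; II: 2; III: 2.
Total tree length = 5.

5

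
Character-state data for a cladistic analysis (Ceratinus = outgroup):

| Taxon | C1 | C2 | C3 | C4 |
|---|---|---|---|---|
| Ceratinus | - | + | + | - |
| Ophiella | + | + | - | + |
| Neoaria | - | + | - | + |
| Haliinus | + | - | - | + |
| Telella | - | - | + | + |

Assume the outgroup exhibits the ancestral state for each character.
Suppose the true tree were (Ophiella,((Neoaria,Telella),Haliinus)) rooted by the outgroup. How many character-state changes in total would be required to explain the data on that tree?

7

Map each character onto (Ophiella,((Neoaria,Telella),Haliinus)) (rooted by Ceratinus) and count the minimum state changes it requires (Fitch parsimony):
C1: 2; C2: 2; C3: 2; C4: 1.
Total tree length = 7.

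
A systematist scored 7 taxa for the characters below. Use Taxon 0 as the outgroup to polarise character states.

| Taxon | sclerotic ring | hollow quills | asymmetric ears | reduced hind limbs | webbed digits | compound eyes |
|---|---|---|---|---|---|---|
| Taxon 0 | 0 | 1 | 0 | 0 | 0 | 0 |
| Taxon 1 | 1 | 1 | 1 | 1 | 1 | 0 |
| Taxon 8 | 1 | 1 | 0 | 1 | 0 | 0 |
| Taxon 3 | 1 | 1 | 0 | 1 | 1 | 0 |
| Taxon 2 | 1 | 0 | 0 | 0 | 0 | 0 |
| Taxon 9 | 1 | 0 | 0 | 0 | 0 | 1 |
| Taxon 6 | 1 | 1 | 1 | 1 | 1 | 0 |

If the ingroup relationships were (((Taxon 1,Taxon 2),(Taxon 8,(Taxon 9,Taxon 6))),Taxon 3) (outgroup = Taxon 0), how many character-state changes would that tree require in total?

Map each character onto (((Taxon 1,Taxon 2),(Taxon 8,(Taxon 9,Taxon 6))),Taxon 3) (rooted by Taxon 0) and count the minimum state changes it requires (Fitch parsimony):
sclerotic ring: 1; hollow quills: 2; asymmetric ears: 2; reduced hind limbs: 3; webbed digits: 3; compound eyes: 1.
Total tree length = 12.

12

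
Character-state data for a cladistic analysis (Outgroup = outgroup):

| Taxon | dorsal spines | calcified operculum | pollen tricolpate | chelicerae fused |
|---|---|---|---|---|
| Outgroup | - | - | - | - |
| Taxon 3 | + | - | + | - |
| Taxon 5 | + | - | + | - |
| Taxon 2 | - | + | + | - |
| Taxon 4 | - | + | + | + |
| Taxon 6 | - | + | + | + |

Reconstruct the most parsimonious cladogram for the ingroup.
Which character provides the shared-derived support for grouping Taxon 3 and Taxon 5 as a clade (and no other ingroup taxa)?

dorsal spines

The outgroup has state '-' for every character, so '+' is the derived state throughout.
dorsal spines (derived state '+') is shared by Taxon 3 and Taxon 5 — a synapomorphy uniting that clade.
calcified operculum: derived state '+' in Taxon 2, Taxon 4, and Taxon 6 only — synapomorphy for {Taxon 2, Taxon 4, Taxon 6}.
pollen tricolpate (derived state '+') is shared by all ingroup taxa — unites the whole ingroup.
Only Taxon 4 and Taxon 6 show the derived state '+' for chelicerae fused, supporting them as a clade.
Most parsimonious ingroup topology: ((Taxon 3,Taxon 5),(Taxon 2,(Taxon 4,Taxon 6))).
The clade {Taxon 3, Taxon 5} is supported by dorsal spines: its derived state '+' occurs in exactly those taxa and in no other taxon (including the outgroup).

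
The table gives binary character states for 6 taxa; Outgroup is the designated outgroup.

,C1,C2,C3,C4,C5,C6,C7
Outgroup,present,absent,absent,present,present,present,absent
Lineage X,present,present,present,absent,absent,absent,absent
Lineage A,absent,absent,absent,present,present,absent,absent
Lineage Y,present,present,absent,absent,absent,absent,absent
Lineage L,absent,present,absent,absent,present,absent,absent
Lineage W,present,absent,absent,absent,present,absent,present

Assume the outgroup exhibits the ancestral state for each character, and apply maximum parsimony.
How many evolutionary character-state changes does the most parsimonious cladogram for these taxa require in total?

Character polarity is set by the outgroup: the derived state is whichever differs from the outgroup's state, so for C1, C4, C5, C6 the derived state is 'absent', and for the remaining characters it is 'present'.
C1 (state 'absent') occurs in Lineage A and Lineage L but conflicts with the nesting implied by the other characters — most parsimoniously interpreted as homoplasy.
C2: derived state 'present' in Lineage L, Lineage X, and Lineage Y only — synapomorphy for {Lineage L, Lineage X, Lineage Y}.
C3: derived state 'present' in Lineage X only — an autapomorphy, so it tells us nothing about relationships among taxa.
Only Lineage L, Lineage W, Lineage X, and Lineage Y show the derived state 'absent' for C4, supporting them as a clade.
C5 (derived state 'absent') is shared by Lineage X and Lineage Y — a synapomorphy uniting that clade.
All ingroup taxa share the derived state 'absent' for C6; it defines the ingroup but does not resolve relationships within it.
C7: derived state 'present' in Lineage W only — an autapomorphy, so it tells us nothing about relationships among taxa.
Most parsimonious ingroup topology: ((((Lineage X,Lineage Y),Lineage L),Lineage W),Lineage A).
Changes per character on this tree: C1: 2; C2: 1; C3: 1; C4: 1; C5: 1; C6: 1; C7: 1.
Total = 8.

8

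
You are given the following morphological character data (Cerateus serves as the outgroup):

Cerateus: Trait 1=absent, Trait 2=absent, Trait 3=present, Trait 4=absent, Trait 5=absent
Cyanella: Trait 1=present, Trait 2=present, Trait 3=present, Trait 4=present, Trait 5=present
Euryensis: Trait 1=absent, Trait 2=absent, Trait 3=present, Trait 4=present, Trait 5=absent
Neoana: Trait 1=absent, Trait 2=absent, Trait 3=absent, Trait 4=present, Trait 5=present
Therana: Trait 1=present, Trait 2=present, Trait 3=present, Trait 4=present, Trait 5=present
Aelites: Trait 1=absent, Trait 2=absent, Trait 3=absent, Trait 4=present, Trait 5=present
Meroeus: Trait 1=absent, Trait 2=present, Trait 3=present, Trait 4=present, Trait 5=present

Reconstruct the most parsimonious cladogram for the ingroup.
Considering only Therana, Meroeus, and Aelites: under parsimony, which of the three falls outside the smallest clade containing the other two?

Character polarity is set by the outgroup: the derived state is whichever differs from the outgroup's state, so for Trait 3 the derived state is 'absent', and for the remaining characters it is 'present'.
Trait 1: derived state 'present' in Cyanella and Therana only — synapomorphy for {Cyanella, Therana}.
Only Cyanella, Meroeus, and Therana show the derived state 'present' for Trait 2, supporting them as a clade.
Only Aelites and Neoana show the derived state 'absent' for Trait 3, supporting them as a clade.
All ingroup taxa share the derived state 'present' for Trait 4; it defines the ingroup but does not resolve relationships within it.
Trait 5 (derived state 'present') is shared by Aelites, Cyanella, Meroeus, Neoana, and Therana — a synapomorphy uniting that clade.
Most parsimonious ingroup topology: ((((Cyanella,Therana),Meroeus),(Neoana,Aelites)),Euryensis).
Meroeus and Therana share a more recent common ancestor with each other than either does with Aelites, so Aelites is the least closely related of the three.

Aelites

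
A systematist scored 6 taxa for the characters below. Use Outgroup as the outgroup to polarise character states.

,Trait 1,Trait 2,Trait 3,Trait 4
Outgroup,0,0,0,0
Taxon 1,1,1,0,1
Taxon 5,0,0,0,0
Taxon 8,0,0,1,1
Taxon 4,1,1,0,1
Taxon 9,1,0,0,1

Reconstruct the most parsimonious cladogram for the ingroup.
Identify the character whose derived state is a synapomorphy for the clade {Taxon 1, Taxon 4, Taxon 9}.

Trait 1

The outgroup has state '0' for every character, so '1' is the derived state throughout.
Trait 1 (derived state '1') is shared by Taxon 1, Taxon 4, and Taxon 9 — a synapomorphy uniting that clade.
Trait 2 (derived state '1') is shared by Taxon 1 and Taxon 4 — a synapomorphy uniting that clade.
Trait 3: derived state '1' in Taxon 8 only — an autapomorphy, so it tells us nothing about relationships among taxa.
Trait 4: derived state '1' in Taxon 1, Taxon 4, Taxon 8, and Taxon 9 only — synapomorphy for {Taxon 1, Taxon 4, Taxon 8, Taxon 9}.
Most parsimonious ingroup topology: ((((Taxon 1,Taxon 4),Taxon 9),Taxon 8),Taxon 5).
The clade {Taxon 1, Taxon 4, Taxon 9} is supported by Trait 1: its derived state '1' occurs in exactly those taxa and in no other taxon (including the outgroup).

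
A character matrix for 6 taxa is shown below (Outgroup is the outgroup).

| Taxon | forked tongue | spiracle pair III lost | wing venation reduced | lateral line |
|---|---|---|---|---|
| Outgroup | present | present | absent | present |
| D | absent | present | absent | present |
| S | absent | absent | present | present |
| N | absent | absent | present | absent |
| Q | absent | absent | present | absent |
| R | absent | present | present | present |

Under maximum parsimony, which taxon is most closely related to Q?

Character polarity is set by the outgroup: the derived state is whichever differs from the outgroup's state, so for forked tongue, spiracle pair III lost, lateral line the derived state is 'absent', and for the remaining characters it is 'present'.
All ingroup taxa share the derived state 'absent' for forked tongue; it defines the ingroup but does not resolve relationships within it.
spiracle pair III lost: derived state 'absent' in N, Q, and S only — synapomorphy for {N, Q, S}.
Only N, Q, R, and S show the derived state 'present' for wing venation reduced, supporting them as a clade.
lateral line: derived state 'absent' in N and Q only — synapomorphy for {N, Q}.
Most parsimonious ingroup topology: (D,((S,(N,Q)),R)).
Q and N form a cherry on this tree, so they are sister taxa.

N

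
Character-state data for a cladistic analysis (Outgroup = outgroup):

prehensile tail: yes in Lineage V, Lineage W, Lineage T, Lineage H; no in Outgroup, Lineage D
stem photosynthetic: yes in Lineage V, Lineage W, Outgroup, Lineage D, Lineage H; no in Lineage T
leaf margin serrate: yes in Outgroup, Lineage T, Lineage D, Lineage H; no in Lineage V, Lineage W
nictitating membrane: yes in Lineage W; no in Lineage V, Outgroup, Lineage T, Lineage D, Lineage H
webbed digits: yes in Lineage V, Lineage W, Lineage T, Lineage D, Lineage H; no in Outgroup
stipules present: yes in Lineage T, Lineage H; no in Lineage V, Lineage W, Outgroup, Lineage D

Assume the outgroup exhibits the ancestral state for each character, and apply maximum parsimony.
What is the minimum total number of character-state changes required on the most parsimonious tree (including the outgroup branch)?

6

Character polarity is set by the outgroup: the derived state is whichever differs from the outgroup's state, so for stem photosynthetic, leaf margin serrate the derived state is 'no', and for the remaining characters it is 'yes'.
prehensile tail: derived state 'yes' in Lineage H, Lineage T, Lineage V, and Lineage W only — synapomorphy for {Lineage H, Lineage T, Lineage V, Lineage W}.
stem photosynthetic (derived state 'no') is unique to Lineage T (autapomorphy; uninformative for grouping).
Only Lineage V and Lineage W show the derived state 'no' for leaf margin serrate, supporting them as a clade.
nictitating membrane: derived state 'yes' in Lineage W only — an autapomorphy, so it tells us nothing about relationships among taxa.
webbed digits (derived state 'yes') is shared by all ingroup taxa — unites the whole ingroup.
Only Lineage H and Lineage T show the derived state 'yes' for stipules present, supporting them as a clade.
Most parsimonious ingroup topology: (((Lineage V,Lineage W),(Lineage H,Lineage T)),Lineage D).
Changes per character on this tree: prehensile tail: 1; stem photosynthetic: 1; leaf margin serrate: 1; nictitating membrane: 1; webbed digits: 1; stipules present: 1.
Total = 6.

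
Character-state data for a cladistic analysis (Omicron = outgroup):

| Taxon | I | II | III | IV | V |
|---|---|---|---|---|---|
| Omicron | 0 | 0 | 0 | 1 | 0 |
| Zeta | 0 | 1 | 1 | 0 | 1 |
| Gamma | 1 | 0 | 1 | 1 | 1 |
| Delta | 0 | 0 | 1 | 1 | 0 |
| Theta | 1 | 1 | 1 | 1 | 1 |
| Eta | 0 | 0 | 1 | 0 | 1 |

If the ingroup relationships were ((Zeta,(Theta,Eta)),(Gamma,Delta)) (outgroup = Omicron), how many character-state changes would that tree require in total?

Map each character onto ((Zeta,(Theta,Eta)),(Gamma,Delta)) (rooted by Omicron) and count the minimum state changes it requires (Fitch parsimony):
I: 2; II: 2; III: 1; IV: 2; V: 2.
Total tree length = 9.

9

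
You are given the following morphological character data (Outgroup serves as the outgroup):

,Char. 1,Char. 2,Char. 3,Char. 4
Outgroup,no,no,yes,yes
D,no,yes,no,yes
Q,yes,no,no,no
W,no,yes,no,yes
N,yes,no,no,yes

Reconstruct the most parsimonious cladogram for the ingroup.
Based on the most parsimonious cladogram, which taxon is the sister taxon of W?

Character polarity is set by the outgroup: the derived state is whichever differs from the outgroup's state, so for Char. 3, Char. 4 the derived state is 'no', and for the remaining characters it is 'yes'.
Char. 1: derived state 'yes' in N and Q only — synapomorphy for {N, Q}.
Char. 2: derived state 'yes' in D and W only — synapomorphy for {D, W}.
Char. 3 (derived state 'no') is shared by all ingroup taxa — unites the whole ingroup.
Char. 4 (derived state 'no') is unique to Q (autapomorphy; uninformative for grouping).
Most parsimonious ingroup topology: ((D,W),(Q,N)).
W and D form a cherry on this tree, so they are sister taxa.

D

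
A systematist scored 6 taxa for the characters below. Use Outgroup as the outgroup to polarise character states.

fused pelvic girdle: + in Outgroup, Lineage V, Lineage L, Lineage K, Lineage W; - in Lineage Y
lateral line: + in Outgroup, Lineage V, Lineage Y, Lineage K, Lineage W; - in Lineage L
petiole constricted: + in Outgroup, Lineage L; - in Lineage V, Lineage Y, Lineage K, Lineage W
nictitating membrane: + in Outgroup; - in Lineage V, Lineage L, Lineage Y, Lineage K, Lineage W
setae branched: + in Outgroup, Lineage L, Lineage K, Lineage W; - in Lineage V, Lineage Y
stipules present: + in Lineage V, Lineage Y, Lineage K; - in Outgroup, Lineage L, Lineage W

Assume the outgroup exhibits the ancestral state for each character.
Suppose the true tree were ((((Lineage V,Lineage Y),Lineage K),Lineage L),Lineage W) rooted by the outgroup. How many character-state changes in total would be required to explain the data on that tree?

7

Map each character onto ((((Lineage V,Lineage Y),Lineage K),Lineage L),Lineage W) (rooted by Outgroup) and count the minimum state changes it requires (Fitch parsimony):
fused pelvic girdle: 1; lateral line: 1; petiole constricted: 2; nictitating membrane: 1; setae branched: 1; stipules present: 1.
Total tree length = 7.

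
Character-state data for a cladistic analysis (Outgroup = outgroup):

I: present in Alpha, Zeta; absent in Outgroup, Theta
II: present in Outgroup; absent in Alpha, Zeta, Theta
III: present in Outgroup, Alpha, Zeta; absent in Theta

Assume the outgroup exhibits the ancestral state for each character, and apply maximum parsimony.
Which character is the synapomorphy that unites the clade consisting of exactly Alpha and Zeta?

Character polarity is set by the outgroup: the derived state is whichever differs from the outgroup's state, so for II, III the derived state is 'absent', and for the remaining characters it is 'present'.
I (derived state 'present') is shared by Alpha and Zeta — a synapomorphy uniting that clade.
All ingroup taxa share the derived state 'absent' for II; it defines the ingroup but does not resolve relationships within it.
III: derived state 'absent' in Theta only — an autapomorphy, so it tells us nothing about relationships among taxa.
Most parsimonious ingroup topology: ((Alpha,Zeta),Theta).
The clade {Alpha, Zeta} is supported by I: its derived state 'present' occurs in exactly those taxa and in no other taxon (including the outgroup).

I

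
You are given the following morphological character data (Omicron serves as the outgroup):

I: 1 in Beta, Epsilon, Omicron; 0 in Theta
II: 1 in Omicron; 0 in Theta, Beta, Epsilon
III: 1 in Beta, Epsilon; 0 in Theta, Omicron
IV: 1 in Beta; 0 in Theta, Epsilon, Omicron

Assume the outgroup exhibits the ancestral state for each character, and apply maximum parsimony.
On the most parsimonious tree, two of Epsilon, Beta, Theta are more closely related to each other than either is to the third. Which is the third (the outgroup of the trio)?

Theta

Character polarity is set by the outgroup: the derived state is whichever differs from the outgroup's state, so for I, II the derived state is '0', and for the remaining characters it is '1'.
I: derived state '0' in Theta only — an autapomorphy, so it tells us nothing about relationships among taxa.
All ingroup taxa share the derived state '0' for II; it defines the ingroup but does not resolve relationships within it.
Only Beta and Epsilon show the derived state '1' for III, supporting them as a clade.
IV: derived state '1' in Beta only — an autapomorphy, so it tells us nothing about relationships among taxa.
Most parsimonious ingroup topology: ((Beta,Epsilon),Theta).
Beta and Epsilon share a more recent common ancestor with each other than either does with Theta, so Theta is the least closely related of the three.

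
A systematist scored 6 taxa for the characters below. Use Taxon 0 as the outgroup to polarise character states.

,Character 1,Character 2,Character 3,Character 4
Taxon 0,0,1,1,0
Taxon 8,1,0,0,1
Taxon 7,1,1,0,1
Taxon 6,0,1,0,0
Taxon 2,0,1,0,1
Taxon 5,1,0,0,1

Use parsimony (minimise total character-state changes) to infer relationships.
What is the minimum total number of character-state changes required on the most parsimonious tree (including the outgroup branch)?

4

Character polarity is set by the outgroup: the derived state is whichever differs from the outgroup's state, so for Character 2, Character 3 the derived state is '0', and for the remaining characters it is '1'.
Character 1 (derived state '1') is shared by Taxon 5, Taxon 7, and Taxon 8 — a synapomorphy uniting that clade.
Character 2 (derived state '0') is shared by Taxon 5 and Taxon 8 — a synapomorphy uniting that clade.
Character 3 (derived state '0') is shared by all ingroup taxa — unites the whole ingroup.
Character 4: derived state '1' in Taxon 2, Taxon 5, Taxon 7, and Taxon 8 only — synapomorphy for {Taxon 2, Taxon 5, Taxon 7, Taxon 8}.
Most parsimonious ingroup topology: ((((Taxon 8,Taxon 5),Taxon 7),Taxon 2),Taxon 6).
Changes per character on this tree: Character 1: 1; Character 2: 1; Character 3: 1; Character 4: 1.
Total = 4.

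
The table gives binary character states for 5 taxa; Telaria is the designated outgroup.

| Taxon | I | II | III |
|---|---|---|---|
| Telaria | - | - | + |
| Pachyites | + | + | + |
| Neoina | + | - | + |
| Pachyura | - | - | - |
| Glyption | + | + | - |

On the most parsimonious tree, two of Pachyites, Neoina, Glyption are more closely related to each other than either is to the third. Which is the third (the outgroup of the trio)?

Character polarity is set by the outgroup: the derived state is whichever differs from the outgroup's state, so for III the derived state is '-', and for the remaining characters it is '+'.
I (derived state '+') is shared by Glyption, Neoina, and Pachyites — a synapomorphy uniting that clade.
II (derived state '+') is shared by Glyption and Pachyites — a synapomorphy uniting that clade.
III groups Glyption and Pachyura, which is incompatible with the clades supported by the remaining characters; treating it as convergent (homoplasy) costs fewer steps than any alternative tree.
Most parsimonious ingroup topology: (((Pachyites,Glyption),Neoina),Pachyura).
Glyption and Pachyites share a more recent common ancestor with each other than either does with Neoina, so Neoina is the least closely related of the three.

Neoina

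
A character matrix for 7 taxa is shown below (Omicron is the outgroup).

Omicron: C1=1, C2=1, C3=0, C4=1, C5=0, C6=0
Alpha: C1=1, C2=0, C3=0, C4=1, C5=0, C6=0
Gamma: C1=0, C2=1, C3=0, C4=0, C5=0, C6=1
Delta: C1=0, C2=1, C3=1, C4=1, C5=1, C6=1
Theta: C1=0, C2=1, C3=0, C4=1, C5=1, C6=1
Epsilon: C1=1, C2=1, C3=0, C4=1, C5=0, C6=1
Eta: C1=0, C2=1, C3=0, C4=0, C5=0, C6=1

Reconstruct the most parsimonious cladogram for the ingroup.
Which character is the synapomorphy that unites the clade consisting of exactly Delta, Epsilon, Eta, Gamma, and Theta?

C6

Character polarity is set by the outgroup: the derived state is whichever differs from the outgroup's state, so for C1, C2, C4 the derived state is '0', and for the remaining characters it is '1'.
Only Delta, Eta, Gamma, and Theta show the derived state '0' for C1, supporting them as a clade.
C2 (derived state '0') is unique to Alpha (autapomorphy; uninformative for grouping).
C3 (derived state '1') is unique to Delta (autapomorphy; uninformative for grouping).
C4: derived state '0' in Eta and Gamma only — synapomorphy for {Eta, Gamma}.
C5: derived state '1' in Delta and Theta only — synapomorphy for {Delta, Theta}.
Only Delta, Epsilon, Eta, Gamma, and Theta show the derived state '1' for C6, supporting them as a clade.
Most parsimonious ingroup topology: (Alpha,(((Gamma,Eta),(Delta,Theta)),Epsilon)).
The clade {Delta, Epsilon, Eta, Gamma, Theta} is supported by C6: its derived state '1' occurs in exactly those taxa and in no other taxon (including the outgroup).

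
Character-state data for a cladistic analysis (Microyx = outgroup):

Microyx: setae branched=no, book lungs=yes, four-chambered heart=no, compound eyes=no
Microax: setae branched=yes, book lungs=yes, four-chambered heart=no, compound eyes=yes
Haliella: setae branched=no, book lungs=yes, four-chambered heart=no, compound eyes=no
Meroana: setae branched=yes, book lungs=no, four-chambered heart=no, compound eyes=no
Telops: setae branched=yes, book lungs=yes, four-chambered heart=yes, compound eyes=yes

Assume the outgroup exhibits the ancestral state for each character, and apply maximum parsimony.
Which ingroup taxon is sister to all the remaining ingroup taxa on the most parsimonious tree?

Character polarity is set by the outgroup: the derived state is whichever differs from the outgroup's state, so for book lungs the derived state is 'no', and for the remaining characters it is 'yes'.
setae branched: derived state 'yes' in Meroana, Microax, and Telops only — synapomorphy for {Meroana, Microax, Telops}.
book lungs: derived state 'no' in Meroana only — an autapomorphy, so it tells us nothing about relationships among taxa.
four-chambered heart: derived state 'yes' in Telops only — an autapomorphy, so it tells us nothing about relationships among taxa.
compound eyes (derived state 'yes') is shared by Microax and Telops — a synapomorphy uniting that clade.
Most parsimonious ingroup topology: (((Microax,Telops),Meroana),Haliella).
Haliella is sister to the clade containing all other ingroup taxa, so it is the earliest-diverging (most basal) ingroup lineage.

Haliella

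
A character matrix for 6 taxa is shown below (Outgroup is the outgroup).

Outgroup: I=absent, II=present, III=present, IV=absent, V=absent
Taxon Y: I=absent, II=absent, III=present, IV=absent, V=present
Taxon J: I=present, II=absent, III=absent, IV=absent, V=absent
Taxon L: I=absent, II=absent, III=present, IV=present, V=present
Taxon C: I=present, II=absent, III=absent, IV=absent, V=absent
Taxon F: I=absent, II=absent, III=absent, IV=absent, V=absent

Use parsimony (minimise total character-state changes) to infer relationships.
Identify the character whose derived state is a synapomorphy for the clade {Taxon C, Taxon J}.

I

Character polarity is set by the outgroup: the derived state is whichever differs from the outgroup's state, so for II, III the derived state is 'absent', and for the remaining characters it is 'present'.
I (derived state 'present') is shared by Taxon C and Taxon J — a synapomorphy uniting that clade.
II (derived state 'absent') is shared by all ingroup taxa — unites the whole ingroup.
III (derived state 'absent') is shared by Taxon C, Taxon F, and Taxon J — a synapomorphy uniting that clade.
IV (derived state 'present') is unique to Taxon L (autapomorphy; uninformative for grouping).
Only Taxon L and Taxon Y show the derived state 'present' for V, supporting them as a clade.
Most parsimonious ingroup topology: ((Taxon Y,Taxon L),((Taxon J,Taxon C),Taxon F)).
The clade {Taxon C, Taxon J} is supported by I: its derived state 'present' occurs in exactly those taxa and in no other taxon (including the outgroup).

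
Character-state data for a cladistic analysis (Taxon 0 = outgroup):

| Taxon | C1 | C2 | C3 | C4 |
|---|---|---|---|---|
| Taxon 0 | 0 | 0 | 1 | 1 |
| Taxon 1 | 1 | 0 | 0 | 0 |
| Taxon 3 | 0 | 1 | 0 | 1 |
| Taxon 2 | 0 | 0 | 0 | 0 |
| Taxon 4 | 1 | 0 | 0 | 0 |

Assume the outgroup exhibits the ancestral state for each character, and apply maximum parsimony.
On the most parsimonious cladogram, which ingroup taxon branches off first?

Character polarity is set by the outgroup: the derived state is whichever differs from the outgroup's state, so for C3, C4 the derived state is '0', and for the remaining characters it is '1'.
C1 (derived state '1') is shared by Taxon 1 and Taxon 4 — a synapomorphy uniting that clade.
C2: derived state '1' in Taxon 3 only — an autapomorphy, so it tells us nothing about relationships among taxa.
All ingroup taxa share the derived state '0' for C3; it defines the ingroup but does not resolve relationships within it.
C4: derived state '0' in Taxon 1, Taxon 2, and Taxon 4 only — synapomorphy for {Taxon 1, Taxon 2, Taxon 4}.
Most parsimonious ingroup topology: (((Taxon 1,Taxon 4),Taxon 2),Taxon 3).
Taxon 3 is sister to the clade containing all other ingroup taxa, so it is the earliest-diverging (most basal) ingroup lineage.

Taxon 3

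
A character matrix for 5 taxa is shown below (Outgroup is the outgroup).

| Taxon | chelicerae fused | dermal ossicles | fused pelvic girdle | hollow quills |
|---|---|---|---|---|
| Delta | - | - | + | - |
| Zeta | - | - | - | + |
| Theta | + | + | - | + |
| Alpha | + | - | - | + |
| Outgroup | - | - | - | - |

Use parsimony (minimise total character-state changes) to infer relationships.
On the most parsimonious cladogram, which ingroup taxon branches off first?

Delta

The outgroup has state '-' for every character, so '+' is the derived state throughout.
chelicerae fused (derived state '+') is shared by Alpha and Theta — a synapomorphy uniting that clade.
dermal ossicles: derived state '+' in Theta only — an autapomorphy, so it tells us nothing about relationships among taxa.
fused pelvic girdle (derived state '+') is unique to Delta (autapomorphy; uninformative for grouping).
hollow quills (derived state '+') is shared by Alpha, Theta, and Zeta — a synapomorphy uniting that clade.
Most parsimonious ingroup topology: ((Zeta,(Alpha,Theta)),Delta).
Delta is sister to the clade containing all other ingroup taxa, so it is the earliest-diverging (most basal) ingroup lineage.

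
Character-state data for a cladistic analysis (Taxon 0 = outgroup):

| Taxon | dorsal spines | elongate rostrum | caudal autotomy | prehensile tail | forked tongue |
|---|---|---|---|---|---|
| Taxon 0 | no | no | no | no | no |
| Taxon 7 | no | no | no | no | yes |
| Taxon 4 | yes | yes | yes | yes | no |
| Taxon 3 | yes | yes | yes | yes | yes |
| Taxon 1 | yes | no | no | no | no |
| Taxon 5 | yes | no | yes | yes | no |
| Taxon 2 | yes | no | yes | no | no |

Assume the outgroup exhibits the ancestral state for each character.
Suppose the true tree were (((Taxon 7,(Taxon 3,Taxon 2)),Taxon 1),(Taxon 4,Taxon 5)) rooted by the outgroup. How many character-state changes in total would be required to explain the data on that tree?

10

Map each character onto (((Taxon 7,(Taxon 3,Taxon 2)),Taxon 1),(Taxon 4,Taxon 5)) (rooted by Taxon 0) and count the minimum state changes it requires (Fitch parsimony):
dorsal spines: 2; elongate rostrum: 2; caudal autotomy: 2; prehensile tail: 2; forked tongue: 2.
Total tree length = 10.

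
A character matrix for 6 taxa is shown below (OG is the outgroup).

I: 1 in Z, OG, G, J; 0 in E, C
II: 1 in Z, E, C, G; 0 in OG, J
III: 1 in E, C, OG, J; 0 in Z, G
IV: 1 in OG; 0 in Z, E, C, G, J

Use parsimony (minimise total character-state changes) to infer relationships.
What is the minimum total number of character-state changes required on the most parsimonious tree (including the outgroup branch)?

4

Character polarity is set by the outgroup: the derived state is whichever differs from the outgroup's state, so for I, III, IV the derived state is '0', and for the remaining characters it is '1'.
Only C and E show the derived state '0' for I, supporting them as a clade.
II (derived state '1') is shared by C, E, G, and Z — a synapomorphy uniting that clade.
III: derived state '0' in G and Z only — synapomorphy for {G, Z}.
IV (derived state '0') is shared by all ingroup taxa — unites the whole ingroup.
Most parsimonious ingroup topology: (J,((Z,G),(C,E))).
Changes per character on this tree: I: 1; II: 1; III: 1; IV: 1.
Total = 4.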